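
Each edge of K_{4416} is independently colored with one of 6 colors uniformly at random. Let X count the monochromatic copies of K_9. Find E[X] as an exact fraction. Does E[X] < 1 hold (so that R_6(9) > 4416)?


E[X] = C(4416, 9) · 6^{1 − 36} = 1745644609681318303205765440 · 6^{−35} = 1745644609681318303205765440/1719070799748422591028658176.
As a reduced fraction: E[X] = 27275697026270598487590085/26860481246069102984822784 ≈ 1.015.
Is E[X] < 1? NO.
Since E[X] ≥ 1, the first-moment bound is inconclusive at n = 4416; it does NOT by itself certify R_6(9) > 4416.

E[X] = 27275697026270598487590085/26860481246069102984822784 ≈ 1.015; E[X] ≥ 1; first-moment method inconclusive here.


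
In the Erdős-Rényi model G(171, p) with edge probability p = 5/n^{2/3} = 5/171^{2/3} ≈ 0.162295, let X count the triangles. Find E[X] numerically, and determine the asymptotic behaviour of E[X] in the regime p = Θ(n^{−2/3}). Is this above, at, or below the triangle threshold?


Number of potential triangles: C(171, 3) = 818805.
Each occurs with probability p³ ≈ (0.162295)³ ≈ 4.27481960e-03.
By linearity: E[X] = C(171, 3)·p³ ≈ 818805 · 4.27481960e-03 ≈ 3500.243665.
Since α = 2/3 < 1, p = c/n^{2/3} ≫ 1/n is above the triangle threshold p ~ 1/n. Asymptotically E[X] ~ (c³/6)·n^{3(1−α)} = (5³/6)·n^{1} → ∞; triangles are abundant w.h.p.

E[X] ≈ 3500.243665; in regime p = Θ(1/n^{2/3}) E[X] diverges (above the triangle threshold p ~ 1/n).


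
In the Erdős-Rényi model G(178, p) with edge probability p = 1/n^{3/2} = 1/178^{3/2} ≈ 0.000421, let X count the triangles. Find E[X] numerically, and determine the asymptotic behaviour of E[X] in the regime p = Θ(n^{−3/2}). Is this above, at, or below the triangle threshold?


Number of potential triangles: C(178, 3) = 924176.
Each occurs with probability p³ ≈ (0.000421)³ ≈ 7.46638e-11.
By linearity: E[X] = C(178, 3)·p³ ≈ 924176 · 7.46638e-11 ≈ 0.000.
Since α = 3/2 > 1, p = c/n^{3/2} = o(1/n) is below the triangle threshold p ~ 1/n. Asymptotically E[X] ~ (c³/6)·n^{3(1−α)} = (1³/6)·n^{-1.5} → 0, so by Markov's inequality G has no triangles w.h.p.

E[X] ≈ 0.000; in regime p = Θ(1/n^{3/2}) E[X] tends to 0 (below the triangle threshold p ~ 1/n).


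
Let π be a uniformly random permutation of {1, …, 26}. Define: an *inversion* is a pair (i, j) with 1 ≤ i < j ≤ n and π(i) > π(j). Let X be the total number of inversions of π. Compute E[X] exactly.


Write X = Σ X_I over the C(26, 2) = 325 pairs i < j, with X_I the indicator of one inversion.
There are 325 indicators.
For each fixed pair i < j, the values π(i) and π(j) are two distinct elements of {1, …, 26} in uniformly random order; by symmetry P[π(i) > π(j)] = 1/2.
By linearity: E[X] = 325 · (1/2) = C(26, 2) · (1/2) = 325/2 = 325/2 ≈ 162.50000.

E[X] = 325/2 = 162.50000.


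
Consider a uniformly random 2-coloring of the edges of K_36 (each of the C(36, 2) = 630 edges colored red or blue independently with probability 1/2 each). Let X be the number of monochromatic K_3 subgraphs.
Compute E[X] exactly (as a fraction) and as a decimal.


Let X = Σ_S X_S over the C(36, 3) = 7140 subsets S of size 3, where X_S = 1 if the K_3 on S is monochromatic.
For a fixed S, the K_3 on S has C(3, 2) = 3 edges. P[all 3 edges red] = (1/2)^3, and likewise for blue, so P[monochromatic] = 2·(1/2)^3 = 2^{1 − 3} = 1/4.
By linearity: E[X] = C(36, 3) · 2^{1 − 3} = 7140 · 1/4 = 1785.
Numerically: E[X] ≈ 1785.000000.

E[X] = C(36,3)·2^(1−C(3,2)) = 1785 ≈ 1785.000000.


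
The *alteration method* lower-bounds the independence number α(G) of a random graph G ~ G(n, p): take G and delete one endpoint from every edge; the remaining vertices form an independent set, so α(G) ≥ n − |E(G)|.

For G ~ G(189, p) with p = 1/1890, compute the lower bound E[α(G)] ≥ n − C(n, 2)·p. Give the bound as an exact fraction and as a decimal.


E[|E(G)|] = C(189, 2)·p = 17766 · (1/1890) = 47/5.
E[α(G)] ≥ n − E[|E(G)|] = 189 − 47/5 = 898/5.
Numerically: ≈ 179.600.
(This is only a lower bound; the true E[α(G)] may be larger.)

E[α(G)] ≥ 898/5 ≈ 179.600.


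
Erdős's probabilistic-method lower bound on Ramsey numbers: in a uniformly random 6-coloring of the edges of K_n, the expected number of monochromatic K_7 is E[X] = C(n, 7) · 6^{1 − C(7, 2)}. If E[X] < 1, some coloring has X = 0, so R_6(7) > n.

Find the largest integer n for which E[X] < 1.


We need C(n, 7) · 6^{1 − 21} < 1, i.e. C(n, 7) < 6^{21 − 1} = 3656158440062976.
Check values of n near the boundary:
  n = 563: C(563, 7) = 3426622515769596; 3426622515769596 < 3656158440062976? YES
  n = 564: C(564, 7) = 3469685994423792; 3469685994423792 < 3656158440062976? YES
  n = 565: C(565, 7) = 3513212521235560; 3513212521235560 < 3656158440062976? YES
  n = 566: C(566, 7) = 3557206237959440; 3557206237959440 < 3656158440062976? YES
  n = 567: C(567, 7) = 3601671315933933; 3601671315933933 < 3656158440062976? YES
  n = 568: C(568, 7) = 3646611956239704; 3646611956239704 < 3656158440062976? YES
  n = 569: C(569, 7) = 3692032389858348; 3692032389858348 < 3656158440062976? NO
The largest n with C(n, 7) < 3656158440062976 is n = 568 (where E[X] = 16882462760369/16926659444736 ≈ 0.997). Hence R_6(7) > 568, i.e. R_6(7) ≥ 569.

Largest n = 568; hence R_6(7) > 568.


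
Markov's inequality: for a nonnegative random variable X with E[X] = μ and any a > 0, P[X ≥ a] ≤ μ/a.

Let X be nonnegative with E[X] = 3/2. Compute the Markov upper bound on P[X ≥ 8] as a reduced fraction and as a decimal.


μ = E[X] = 3/2, a = 8.
Markov: P[X ≥ 8] ≤ μ/a = (3/2)/8 = 3/16.
Numerically: ≈ 0.187500.
(Since a = 8 > μ = 1.500000, the bound 3/16 is < 1 and informative.)

P[X ≥ 8] ≤ 3/16 ≈ 0.187500.


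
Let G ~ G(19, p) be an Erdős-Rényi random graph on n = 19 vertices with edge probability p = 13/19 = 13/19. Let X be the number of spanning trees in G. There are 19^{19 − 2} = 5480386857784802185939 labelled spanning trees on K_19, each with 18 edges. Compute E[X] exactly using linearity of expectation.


K_19 has 19^{19 − 2} = 5480386857784802185939 labelled spanning trees.
For each such spanning tree H, let X_H = 1 if all 18 edges of H are present in G. Then P[X_H = 1] = p^{18} = (13/19)^{18} = 112455406951957393129/104127350297911241532841.
By linearity of expectation: E[X] = Σ_H E[X_H] = 5480386857784802185939 · p^{18} = 5480386857784802185939 · 112455406951957393129/104127350297911241532841 = 112455406951957393129/19.
Numerically: E[X] ≈ 5.92e+18.

E[X] = 5480386857784802185939 · (13/19)^{18} = 112455406951957393129/19 ≈ 5.92e+18.


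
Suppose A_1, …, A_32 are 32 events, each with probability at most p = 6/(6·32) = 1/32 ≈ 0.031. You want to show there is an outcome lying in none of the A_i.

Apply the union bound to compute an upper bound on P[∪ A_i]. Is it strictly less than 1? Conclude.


Union bound: P[∪_{i=1}^{32} A_i] ≤ Σ_i P[A_i] ≤ 32·p = 32·(1/32) = 1.
Numerically: 1 ≈ 1.000.
Is 1 < 1? NO.
Since the bound 1 is ≥ 1, the union bound is uninformative here; it does NOT by itself certify existence.

32·p = 1 ≈ 1.000; existence NOT certified by the union bound.


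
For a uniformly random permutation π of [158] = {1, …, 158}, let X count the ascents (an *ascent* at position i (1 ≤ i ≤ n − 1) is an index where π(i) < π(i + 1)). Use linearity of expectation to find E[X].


Write X = Σ X_I over i = 1, …, 157, with X_I the indicator of one ascent.
There are 157 indicators.
For each fixed i, the pair (π(i), π(i+1)) is a uniformly random ordered pair of distinct values from {1, …, 158}; by symmetry P[π(i) < π(i+1)] = 1/2.
By linearity: E[X] = 157 · (1/2) = (158 − 1) · (1/2) = 157/2 ≈ 78.500000.

E[X] = 157/2 = 78.500000.


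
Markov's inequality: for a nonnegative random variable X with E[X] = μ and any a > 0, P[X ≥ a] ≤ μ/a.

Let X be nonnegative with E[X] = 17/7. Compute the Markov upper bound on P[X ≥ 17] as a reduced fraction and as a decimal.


μ = E[X] = 17/7, a = 17.
Markov: P[X ≥ 17] ≤ μ/a = (17/7)/17 = 1/7.
Numerically: ≈ 0.14286.
(Since a = 17 > μ = 2.42857, the bound 1/7 is < 1 and informative.)

P[X ≥ 17] ≤ 1/7 ≈ 0.14286.


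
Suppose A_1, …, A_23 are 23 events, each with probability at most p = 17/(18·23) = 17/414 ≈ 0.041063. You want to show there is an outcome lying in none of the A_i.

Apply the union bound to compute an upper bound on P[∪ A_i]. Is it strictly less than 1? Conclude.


Union bound: P[∪_{i=1}^{23} A_i] ≤ Σ_i P[A_i] ≤ 23·p = 23·(17/414) = 17/18.
Numerically: 17/18 ≈ 0.944444.
Is 17/18 < 1? YES.
Since P[∪ A_i] ≤ 17/18 < 1, the complement has P[∩ A_i^c] ≥ 1 − 17/18 = 1/18 > 0, so some outcome avoids every A_i.

23·p = 17/18 ≈ 0.944444; existence CERTIFIED by the union bound.


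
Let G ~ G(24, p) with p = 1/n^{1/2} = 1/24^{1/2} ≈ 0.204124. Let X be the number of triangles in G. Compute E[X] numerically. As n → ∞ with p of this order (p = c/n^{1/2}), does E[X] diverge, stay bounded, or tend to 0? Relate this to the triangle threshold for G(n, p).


Number of potential triangles: C(24, 3) = 2024.
Each occurs with probability p³ ≈ (0.204124)³ ≈ 8.50517272e-03.
By linearity: E[X] = C(24, 3)·p³ ≈ 2024 · 8.50517272e-03 ≈ 17.214470.
Since α = 1/2 < 1, p = c/n^{1/2} ≫ 1/n is above the triangle threshold p ~ 1/n. Asymptotically E[X] ~ (c³/6)·n^{3(1−α)} = (1³/6)·n^{1.5} → ∞; triangles are abundant w.h.p.

E[X] ≈ 17.214470; in regime p = Θ(1/n^{1/2}) E[X] diverges (above the triangle threshold p ~ 1/n).


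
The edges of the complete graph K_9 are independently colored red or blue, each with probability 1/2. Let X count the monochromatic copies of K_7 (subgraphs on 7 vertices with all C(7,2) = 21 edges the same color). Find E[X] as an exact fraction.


Let X = Σ_S X_S over the C(9, 7) = 36 subsets S of size 7, where X_S = 1 if the K_7 on S is monochromatic.
For a fixed S, the K_7 on S has C(7, 2) = 21 edges. P[all 21 edges red] = (1/2)^21, and likewise for blue, so P[monochromatic] = 2·(1/2)^21 = 2^{1 − 21} = 1/1048576.
By linearity of expectation: E[X] = C(9, 7) · 2^{1 − 21} = 36 · 1/1048576 = 9/262144.
Numerically: E[X] ≈ 0.000034.

E[X] = C(9,7)·2^(1−C(7,2)) = 9/262144 ≈ 0.000034.


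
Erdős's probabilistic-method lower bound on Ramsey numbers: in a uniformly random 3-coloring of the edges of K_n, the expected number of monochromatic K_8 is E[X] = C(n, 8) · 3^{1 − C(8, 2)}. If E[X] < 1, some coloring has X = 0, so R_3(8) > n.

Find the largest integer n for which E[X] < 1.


We need C(n, 8) · 3^{1 − 28} < 1, i.e. C(n, 8) < 3^{28 − 1} = 7625597484987.
Check values of n near the boundary:
  n = 153: C(153, 8) = 6183023199255; 6183023199255 < 7625597484987? YES
  n = 154: C(154, 8) = 6521818990995; 6521818990995 < 7625597484987? YES
  n = 155: C(155, 8) = 6876747915675; 6876747915675 < 7625597484987? YES
  n = 156: C(156, 8) = 7248464019225; 7248464019225 < 7625597484987? YES
  n = 157: C(157, 8) = 7637643295425; 7637643295425 < 7625597484987? NO
  n = 158: C(158, 8) = 8044984271181; 8044984271181 < 7625597484987? NO
The largest n with C(n, 8) < 7625597484987 is n = 156 (where E[X] = 805384891025/847288609443 ≈ 0.951). Hence R_3(8) > 156, i.e. R_3(8) ≥ 157.

Largest n = 156; hence R_3(8) > 156.


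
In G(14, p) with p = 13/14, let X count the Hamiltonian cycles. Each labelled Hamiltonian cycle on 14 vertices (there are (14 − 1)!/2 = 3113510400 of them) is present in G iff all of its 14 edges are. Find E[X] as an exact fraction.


K_14 has (14 − 1)!/2 = 3113510400 labelled Hamiltonian cycles.
For each such Hamiltonian cycle H, let X_H = 1 if all 14 edges of H are present in G. Then P[X_H = 1] = p^{14} = (13/14)^{14} = 3937376385699289/11112006825558016.
Summing the indicators: E[X] = Σ_H E[X_H] = 3113510400 · p^{14} = 3113510400 · 3937376385699289/11112006825558016 = 3420497300666614836525/3100448333024.
Numerically: E[X] ≈ 1.10323e+09.

E[X] = 3113510400 · (13/14)^{14} = 3420497300666614836525/3100448333024 ≈ 1.10323e+09.


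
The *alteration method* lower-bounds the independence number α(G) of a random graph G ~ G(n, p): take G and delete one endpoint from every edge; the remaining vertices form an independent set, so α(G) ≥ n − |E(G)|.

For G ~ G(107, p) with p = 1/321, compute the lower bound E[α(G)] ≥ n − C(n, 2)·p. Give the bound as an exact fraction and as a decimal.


E[|E(G)|] = C(107, 2)·p = 5671 · (1/321) = 53/3.
E[α(G)] ≥ n − E[|E(G)|] = 107 − 53/3 = 268/3.
Numerically: ≈ 89.333.
(This is only a lower bound; the true E[α(G)] may be larger.)

E[α(G)] ≥ 268/3 ≈ 89.333.


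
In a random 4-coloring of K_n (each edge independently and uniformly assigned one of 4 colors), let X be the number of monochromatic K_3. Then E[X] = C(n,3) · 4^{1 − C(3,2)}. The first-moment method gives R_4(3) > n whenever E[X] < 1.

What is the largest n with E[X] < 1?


We need C(n, 3) · 4^{1 − 3} < 1, i.e. C(n, 3) < 4^{3 − 1} = 16.
Check values of n near the boundary:
  n = 3: C(3, 3) = 1; 1 < 16? YES
  n = 4: C(4, 3) = 4; 4 < 16? YES
  n = 5: C(5, 3) = 10; 10 < 16? YES
  n = 6: C(6, 3) = 20; 20 < 16? NO
The largest n with C(n, 3) < 16 is n = 5 (where E[X] = 5/8 ≈ 0.625000). Hence R_4(3) > 5, i.e. R_4(3) ≥ 6.

Largest n = 5; hence R_4(3) > 5.


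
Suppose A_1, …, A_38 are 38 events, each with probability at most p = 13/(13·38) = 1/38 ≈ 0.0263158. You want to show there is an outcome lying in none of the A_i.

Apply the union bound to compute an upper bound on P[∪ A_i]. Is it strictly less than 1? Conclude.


Union bound: P[∪_{i=1}^{38} A_i] ≤ Σ_i P[A_i] ≤ 38·p = 38·(1/38) = 1.
Numerically: 1 ≈ 1.0000000.
Is 1 < 1? NO.
Since the bound 1 is ≥ 1, the union bound is uninformative here; it does NOT by itself certify existence.

38·p = 1 ≈ 1.0000000; existence NOT certified by the union bound.


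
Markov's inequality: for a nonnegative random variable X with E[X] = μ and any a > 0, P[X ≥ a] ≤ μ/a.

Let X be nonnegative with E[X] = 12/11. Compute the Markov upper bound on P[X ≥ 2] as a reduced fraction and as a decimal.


μ = E[X] = 12/11, a = 2.
Markov: P[X ≥ 2] ≤ μ/a = (12/11)/2 = 6/11.
Numerically: ≈ 0.54545.
(Since a = 2 > μ = 1.09091, the bound 6/11 is < 1 and informative.)

P[X ≥ 2] ≤ 6/11 ≈ 0.54545.


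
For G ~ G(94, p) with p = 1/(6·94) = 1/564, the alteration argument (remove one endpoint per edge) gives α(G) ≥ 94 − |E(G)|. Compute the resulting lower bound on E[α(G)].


E[|E(G)|] = C(94, 2)·p = 4371 · (1/564) = 31/4.
E[α(G)] ≥ n − E[|E(G)|] = 94 − 31/4 = 345/4.
Numerically: ≈ 86.2500.
(This is only a lower bound; the true E[α(G)] may be larger.)

E[α(G)] ≥ 345/4 ≈ 86.2500.


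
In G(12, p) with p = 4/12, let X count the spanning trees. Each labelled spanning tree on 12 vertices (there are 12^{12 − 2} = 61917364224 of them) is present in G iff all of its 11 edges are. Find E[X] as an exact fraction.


K_12 has 12^{12 − 2} = 61917364224 labelled spanning trees.
For each such spanning tree H, let X_H = 1 if all 11 edges of H are present in G. Then P[X_H = 1] = p^{11} = (1/3)^{11} = 1/177147.
Summing the indicators: E[X] = Σ_H E[X_H] = 61917364224 · p^{11} = 61917364224 · 1/177147 = 1048576/3.
Numerically: E[X] ≈ 3.4953e+05.

E[X] = 61917364224 · (1/3)^{11} = 1048576/3 ≈ 3.4953e+05.


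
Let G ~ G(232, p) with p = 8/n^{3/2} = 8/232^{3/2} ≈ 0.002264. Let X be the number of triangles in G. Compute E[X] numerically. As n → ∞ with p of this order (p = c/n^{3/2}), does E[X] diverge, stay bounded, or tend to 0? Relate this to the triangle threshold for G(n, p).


Number of potential triangles: C(232, 3) = 2054360.
Each occurs with probability p³ ≈ (0.002264)³ ≈ 1.160310e-08.
By linearity: E[X] = C(232, 3)·p³ ≈ 2054360 · 1.160310e-08 ≈ 0.0238.
Since α = 3/2 > 1, p = c/n^{3/2} = o(1/n) is below the triangle threshold p ~ 1/n. Asymptotically E[X] ~ (c³/6)·n^{3(1−α)} = (8³/6)·n^{-1.5} → 0, so by Markov's inequality G has no triangles w.h.p.

E[X] ≈ 0.0238; in regime p = Θ(1/n^{3/2}) E[X] tends to 0 (below the triangle threshold p ~ 1/n).


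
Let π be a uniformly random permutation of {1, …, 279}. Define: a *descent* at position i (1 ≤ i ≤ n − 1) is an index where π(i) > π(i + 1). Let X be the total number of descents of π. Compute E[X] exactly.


Write X = Σ X_I over i = 1, …, 278, with X_I the indicator of one descent.
There are 278 indicators.
For each fixed i, the pair (π(i), π(i+1)) is a uniformly random ordered pair of distinct values from {1, …, 279}; by symmetry P[π(i) > π(i+1)] = 1/2.
By linearity: E[X] = 278 · (1/2) = (279 − 1) · (1/2) = 139 ≈ 139.00000.

E[X] = 139 = 139.00000.


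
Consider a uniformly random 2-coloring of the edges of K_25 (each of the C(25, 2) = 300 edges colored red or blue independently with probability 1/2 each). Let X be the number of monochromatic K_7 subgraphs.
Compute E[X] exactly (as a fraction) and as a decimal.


Let X = Σ_S X_S over the C(25, 7) = 480700 subsets S of size 7, where X_S = 1 if the K_7 on S is monochromatic.
For a fixed S, the K_7 on S has C(7, 2) = 21 edges. P[all 21 edges red] = (1/2)^21, and likewise for blue, so P[monochromatic] = 2·(1/2)^21 = 2^{1 − 21} = 1/1048576.
By linearity of expectation: E[X] = C(25, 7) · 2^{1 − 21} = 480700 · 1/1048576 = 120175/262144.
Numerically: E[X] ≈ 0.45843.

E[X] = C(25,7)·2^(1−C(7,2)) = 120175/262144 ≈ 0.45843.


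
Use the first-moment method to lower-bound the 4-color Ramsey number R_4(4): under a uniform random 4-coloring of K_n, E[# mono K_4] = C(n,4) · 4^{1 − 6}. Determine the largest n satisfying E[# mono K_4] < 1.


We need C(n, 4) · 4^{1 − 6} < 1, i.e. C(n, 4) < 4^{6 − 1} = 1024.
Check values of n near the boundary:
  n = 13: C(13, 4) = 715; 715 < 1024? YES
  n = 14: C(14, 4) = 1001; 1001 < 1024? YES
  n = 15: C(15, 4) = 1365; 1365 < 1024? NO
The largest n with C(n, 4) < 1024 is n = 14 (where E[X] = 1001/1024 ≈ 0.97754). Hence R_4(4) > 14, i.e. R_4(4) ≥ 15.

Largest n = 14; hence R_4(4) > 14.


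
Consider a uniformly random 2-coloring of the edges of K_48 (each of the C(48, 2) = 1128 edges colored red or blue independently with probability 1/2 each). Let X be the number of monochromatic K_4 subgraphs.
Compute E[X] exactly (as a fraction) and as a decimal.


Let X = Σ_S X_S over the C(48, 4) = 194580 subsets S of size 4, where X_S = 1 if the K_4 on S is monochromatic.
For a fixed S, the K_4 on S has C(4, 2) = 6 edges. P[all 6 edges red] = (1/2)^6, and likewise for blue, so P[monochromatic] = 2·(1/2)^6 = 2^{1 − 6} = 1/32.
Summing: E[X] = C(48, 4) · 2^{1 − 6} = 194580 · 1/32 = 48645/8.
Numerically: E[X] ≈ 6080.62500.

E[X] = C(48,4)·2^(1−C(4,2)) = 48645/8 ≈ 6080.62500.


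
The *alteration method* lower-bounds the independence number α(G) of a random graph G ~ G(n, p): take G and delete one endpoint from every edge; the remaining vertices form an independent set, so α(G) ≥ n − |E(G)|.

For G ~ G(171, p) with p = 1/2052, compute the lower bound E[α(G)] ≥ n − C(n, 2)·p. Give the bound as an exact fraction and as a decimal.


E[|E(G)|] = C(171, 2)·p = 14535 · (1/2052) = 85/12.
E[α(G)] ≥ n − E[|E(G)|] = 171 − 85/12 = 1967/12.
Numerically: ≈ 163.9167.
(This is only a lower bound; the true E[α(G)] may be larger.)

E[α(G)] ≥ 1967/12 ≈ 163.9167.


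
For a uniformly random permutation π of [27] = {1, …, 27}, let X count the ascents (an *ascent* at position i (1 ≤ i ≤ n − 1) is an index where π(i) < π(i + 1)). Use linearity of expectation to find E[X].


Write X = Σ X_I over i = 1, …, 26, with X_I the indicator of one ascent.
There are 26 indicators.
For each fixed i, the pair (π(i), π(i+1)) is a uniformly random ordered pair of distinct values from {1, …, 27}; by symmetry P[π(i) < π(i+1)] = 1/2.
By linearity: E[X] = 26 · (1/2) = (27 − 1) · (1/2) = 13 ≈ 13.0000.

E[X] = 13 = 13.0000.


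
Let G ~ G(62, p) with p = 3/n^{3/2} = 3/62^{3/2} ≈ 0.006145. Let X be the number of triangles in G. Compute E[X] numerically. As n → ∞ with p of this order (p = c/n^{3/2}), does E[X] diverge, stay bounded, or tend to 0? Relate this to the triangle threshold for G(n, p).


Number of potential triangles: C(62, 3) = 37820.
Each occurs with probability p³ ≈ (0.006145)³ ≈ 2.320605e-07.
By linearity: E[X] = C(62, 3)·p³ ≈ 37820 · 2.320605e-07 ≈ 0.0088.
Since α = 3/2 > 1, p = c/n^{3/2} = o(1/n) is below the triangle threshold p ~ 1/n. Asymptotically E[X] ~ (c³/6)·n^{3(1−α)} = (3³/6)·n^{-1.5} → 0, so by Markov's inequality G has no triangles w.h.p.

E[X] ≈ 0.0088; in regime p = Θ(1/n^{3/2}) E[X] tends to 0 (below the triangle threshold p ~ 1/n).


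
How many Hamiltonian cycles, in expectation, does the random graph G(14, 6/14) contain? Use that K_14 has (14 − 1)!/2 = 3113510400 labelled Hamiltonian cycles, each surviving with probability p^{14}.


K_14 has (14 − 1)!/2 = 3113510400 labelled Hamiltonian cycles.
For each such Hamiltonian cycle H, let X_H = 1 if all 14 edges of H are present in G. Then P[X_H = 1] = p^{14} = (3/7)^{14} = 4782969/678223072849.
By linearity: E[X] = Σ_H E[X_H] = 3113510400 · p^{14} = 3113510400 · 4782969/678223072849 = 2127403389196800/96889010407.
Numerically: E[X] ≈ 2.196e+04.

E[X] = 3113510400 · (3/7)^{14} = 2127403389196800/96889010407 ≈ 2.196e+04.


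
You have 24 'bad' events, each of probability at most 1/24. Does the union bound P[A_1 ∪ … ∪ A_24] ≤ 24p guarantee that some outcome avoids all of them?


Union bound: P[∪_{i=1}^{24} A_i] ≤ Σ_i P[A_i] ≤ 24·p = 24·(1/24) = 1.
Numerically: 1 ≈ 1.0000000.
Is 1 < 1? NO.
Since the bound 1 is ≥ 1, the union bound is uninformative here; it does NOT by itself certify existence.

24·p = 1 ≈ 1.0000000; existence NOT certified by the union bound.


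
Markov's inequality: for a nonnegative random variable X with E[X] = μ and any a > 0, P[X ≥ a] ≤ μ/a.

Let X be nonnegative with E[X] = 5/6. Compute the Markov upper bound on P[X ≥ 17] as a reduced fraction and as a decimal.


μ = E[X] = 5/6, a = 17.
Markov: P[X ≥ 17] ≤ μ/a = (5/6)/17 = 5/102.
Numerically: ≈ 0.04902.
(Since a = 17 > μ = 0.83333, the bound 5/102 is < 1 and informative.)

P[X ≥ 17] ≤ 5/102 ≈ 0.04902.


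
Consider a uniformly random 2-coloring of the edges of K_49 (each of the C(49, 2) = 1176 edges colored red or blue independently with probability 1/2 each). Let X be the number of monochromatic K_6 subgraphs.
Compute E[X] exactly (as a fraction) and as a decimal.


Let X = Σ_S X_S over the C(49, 6) = 13983816 subsets S of size 6, where X_S = 1 if the K_6 on S is monochromatic.
For a fixed S, the K_6 on S has C(6, 2) = 15 edges. P[all 15 edges red] = (1/2)^15, and likewise for blue, so P[monochromatic] = 2·(1/2)^15 = 2^{1 − 15} = 1/16384.
Summing: E[X] = C(49, 6) · 2^{1 − 15} = 13983816 · 1/16384 = 1747977/2048.
Numerically: E[X] ≈ 853.504.

E[X] = C(49,6)·2^(1−C(6,2)) = 1747977/2048 ≈ 853.504.


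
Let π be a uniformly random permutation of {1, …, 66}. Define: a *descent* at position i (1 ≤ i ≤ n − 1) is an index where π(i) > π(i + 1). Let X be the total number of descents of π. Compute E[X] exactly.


Write X = Σ X_I over i = 1, …, 65, with X_I the indicator of one descent.
There are 65 indicators.
For each fixed i, the pair (π(i), π(i+1)) is a uniformly random ordered pair of distinct values from {1, …, 66}; by symmetry P[π(i) > π(i+1)] = 1/2.
By linearity: E[X] = 65 · (1/2) = (66 − 1) · (1/2) = 65/2 ≈ 32.500000.

E[X] = 65/2 = 32.500000.


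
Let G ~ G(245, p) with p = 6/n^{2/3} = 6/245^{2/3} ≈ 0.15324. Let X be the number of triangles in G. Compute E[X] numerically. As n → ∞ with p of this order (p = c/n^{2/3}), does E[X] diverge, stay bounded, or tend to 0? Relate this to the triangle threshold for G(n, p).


Number of potential triangles: C(245, 3) = 2421090.
Each occurs with probability p³ ≈ (0.15324)³ ≈ 3.5985006e-03.
By linearity: E[X] = C(245, 3)·p³ ≈ 2421090 · 3.5985006e-03 ≈ 8712.29388.
Since α = 2/3 < 1, p = c/n^{2/3} ≫ 1/n is above the triangle threshold p ~ 1/n. Asymptotically E[X] ~ (c³/6)·n^{3(1−α)} = (6³/6)·n^{1} → ∞; triangles are abundant w.h.p.

E[X] ≈ 8712.29388; in regime p = Θ(1/n^{2/3}) E[X] diverges (above the triangle threshold p ~ 1/n).


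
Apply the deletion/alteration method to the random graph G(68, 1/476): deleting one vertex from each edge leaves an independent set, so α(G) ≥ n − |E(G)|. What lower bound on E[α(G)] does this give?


E[|E(G)|] = C(68, 2)·p = 2278 · (1/476) = 67/14.
E[α(G)] ≥ n − E[|E(G)|] = 68 − 67/14 = 885/14.
Numerically: ≈ 63.2143.
(This is only a lower bound; the true E[α(G)] may be larger.)

E[α(G)] ≥ 885/14 ≈ 63.2143.


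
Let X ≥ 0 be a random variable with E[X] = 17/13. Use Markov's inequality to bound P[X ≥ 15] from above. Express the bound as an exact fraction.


μ = E[X] = 17/13, a = 15.
Markov: P[X ≥ 15] ≤ μ/a = (17/13)/15 = 17/195.
Numerically: ≈ 0.087.
(Since a = 15 > μ = 1.308, the bound 17/195 is < 1 and informative.)

P[X ≥ 15] ≤ 17/195 ≈ 0.087.


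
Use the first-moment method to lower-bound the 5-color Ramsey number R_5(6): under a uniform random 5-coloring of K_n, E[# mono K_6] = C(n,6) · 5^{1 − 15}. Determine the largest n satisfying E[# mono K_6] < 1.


We need C(n, 6) · 5^{1 − 15} < 1, i.e. C(n, 6) < 5^{15 − 1} = 6103515625.
Check values of n near the boundary:
  n = 128: C(128, 6) = 5423611200; 5423611200 < 6103515625? YES
  n = 129: C(129, 6) = 5688177600; 5688177600 < 6103515625? YES
  n = 130: C(130, 6) = 5963412000; 5963412000 < 6103515625? YES
  n = 131: C(131, 6) = 6249655776; 6249655776 < 6103515625? NO
  n = 132: C(132, 6) = 6547258432; 6547258432 < 6103515625? NO
  n = 133: C(133, 6) = 6856577728; 6856577728 < 6103515625? NO
The largest n with C(n, 6) < 6103515625 is n = 130 (where E[X] = 47707296/48828125 ≈ 0.9770). Hence R_5(6) > 130, i.e. R_5(6) ≥ 131.

Largest n = 130; hence R_5(6) > 130.


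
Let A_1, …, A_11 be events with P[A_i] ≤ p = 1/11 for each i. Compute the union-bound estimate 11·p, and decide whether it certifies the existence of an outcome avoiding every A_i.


Union bound: P[∪_{i=1}^{11} A_i] ≤ Σ_i P[A_i] ≤ 11·p = 11·(1/11) = 1.
Numerically: 1 ≈ 1.000.
Is 1 < 1? NO.
Since the bound 1 is ≥ 1, the union bound is uninformative here; it does NOT by itself certify existence.

11·p = 1 ≈ 1.000; existence NOT certified by the union bound.


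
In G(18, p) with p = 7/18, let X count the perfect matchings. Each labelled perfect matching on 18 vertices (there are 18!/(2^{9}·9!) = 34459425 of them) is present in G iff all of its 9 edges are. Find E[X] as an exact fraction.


K_18 has 18!/(2^{9}·9!) = 34459425 labelled perfect matchings.
For each such perfect matching H, let X_H = 1 if all 9 edges of H are present in G. Then P[X_H = 1] = p^{9} = (7/18)^{9} = 40353607/198359290368.
By linearity of expectation: E[X] = Σ_H E[X_H] = 34459425 · p^{9} = 34459425 · 40353607/198359290368 = 17167433257975/2448880128.
Numerically: E[X] ≈ 7.01e+03.

E[X] = 34459425 · (7/18)^{9} = 17167433257975/2448880128 ≈ 7.01e+03.


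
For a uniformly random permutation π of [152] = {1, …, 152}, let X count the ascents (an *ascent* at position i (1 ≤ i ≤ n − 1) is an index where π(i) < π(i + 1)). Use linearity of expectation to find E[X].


Write X = Σ X_I over i = 1, …, 151, with X_I the indicator of one ascent.
There are 151 indicators.
For each fixed i, the pair (π(i), π(i+1)) is a uniformly random ordered pair of distinct values from {1, …, 152}; by symmetry P[π(i) < π(i+1)] = 1/2.
By linearity: E[X] = 151 · (1/2) = (152 − 1) · (1/2) = 151/2 ≈ 75.50000.

E[X] = 151/2 = 75.50000.


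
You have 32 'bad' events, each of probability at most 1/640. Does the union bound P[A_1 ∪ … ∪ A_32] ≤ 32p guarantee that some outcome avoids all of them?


Union bound: P[∪_{i=1}^{32} A_i] ≤ Σ_i P[A_i] ≤ 32·p = 32·(1/640) = 1/20.
Numerically: 1/20 ≈ 0.05000.
Is 1/20 < 1? YES.
Since P[∪ A_i] ≤ 1/20 < 1, the complement has P[∩ A_i^c] ≥ 1 − 1/20 = 19/20 > 0, so some outcome avoids every A_i.

32·p = 1/20 ≈ 0.05000; existence CERTIFIED by the union bound.


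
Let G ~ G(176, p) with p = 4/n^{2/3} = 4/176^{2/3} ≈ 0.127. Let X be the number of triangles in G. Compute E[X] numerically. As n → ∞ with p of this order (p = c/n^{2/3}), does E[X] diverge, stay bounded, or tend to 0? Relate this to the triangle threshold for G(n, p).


Number of potential triangles: C(176, 3) = 893200.
Each occurs with probability p³ ≈ (0.127)³ ≈ 2.06612e-03.
By linearity: E[X] = C(176, 3)·p³ ≈ 893200 · 2.06612e-03 ≈ 1845.455.
Since α = 2/3 < 1, p = c/n^{2/3} ≫ 1/n is above the triangle threshold p ~ 1/n. Asymptotically E[X] ~ (c³/6)·n^{3(1−α)} = (4³/6)·n^{1} → ∞; triangles are abundant w.h.p.

E[X] ≈ 1845.455; in regime p = Θ(1/n^{2/3}) E[X] diverges (above the triangle threshold p ~ 1/n).


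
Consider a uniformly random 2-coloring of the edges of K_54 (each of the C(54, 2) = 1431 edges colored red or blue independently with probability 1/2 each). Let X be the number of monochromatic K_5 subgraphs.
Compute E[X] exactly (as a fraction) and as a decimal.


Let X = Σ_S X_S over the C(54, 5) = 3162510 subsets S of size 5, where X_S = 1 if the K_5 on S is monochromatic.
For a fixed S, the K_5 on S has C(5, 2) = 10 edges. P[all 10 edges red] = (1/2)^10, and likewise for blue, so P[monochromatic] = 2·(1/2)^10 = 2^{1 − 10} = 1/512.
By linearity: E[X] = C(54, 5) · 2^{1 − 10} = 3162510 · 1/512 = 1581255/256.
Numerically: E[X] ≈ 6176.7773.

E[X] = C(54,5)·2^(1−C(5,2)) = 1581255/256 ≈ 6176.7773.


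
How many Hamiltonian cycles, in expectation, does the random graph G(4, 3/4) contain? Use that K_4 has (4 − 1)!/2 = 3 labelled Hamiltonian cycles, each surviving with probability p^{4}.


K_4 has (4 − 1)!/2 = 3 labelled Hamiltonian cycles.
For each such Hamiltonian cycle H, let X_H = 1 if all 4 edges of H are present in G. Then P[X_H = 1] = p^{4} = (3/4)^{4} = 81/256.
By linearity of expectation: E[X] = Σ_H E[X_H] = 3 · p^{4} = 3 · 81/256 = 243/256.
Numerically: E[X] ≈ 0.9492.

E[X] = 3 · (3/4)^{4} = 243/256 ≈ 0.9492.


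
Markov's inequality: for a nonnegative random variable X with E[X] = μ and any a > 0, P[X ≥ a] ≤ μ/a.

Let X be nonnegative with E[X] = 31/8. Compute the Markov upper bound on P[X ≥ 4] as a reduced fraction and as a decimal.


μ = E[X] = 31/8, a = 4.
Markov: P[X ≥ 4] ≤ μ/a = (31/8)/4 = 31/32.
Numerically: ≈ 0.968750.
(Since a = 4 > μ = 3.875000, the bound 31/32 is < 1 and informative.)

P[X ≥ 4] ≤ 31/32 ≈ 0.968750.


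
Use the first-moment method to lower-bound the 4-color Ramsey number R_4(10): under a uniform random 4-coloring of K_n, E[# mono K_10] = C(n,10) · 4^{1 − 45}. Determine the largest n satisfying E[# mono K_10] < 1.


We need C(n, 10) · 4^{1 − 45} < 1, i.e. C(n, 10) < 4^{45 − 1} = 309485009821345068724781056.
Check values of n near the boundary:
  n = 2017: C(2017, 10) = 300324964434452596180990448; 300324964434452596180990448 < 309485009821345068724781056? YES
  n = 2018: C(2018, 10) = 301820606687612220663963508; 301820606687612220663963508 < 309485009821345068724781056? YES
  n = 2019: C(2019, 10) = 303322949179835278009229628; 303322949179835278009229628 < 309485009821345068724781056? YES
  n = 2020: C(2020, 10) = 304832018578739931133653656; 304832018578739931133653656 < 309485009821345068724781056? YES
  n = 2021: C(2021, 10) = 306347841644770462864800616; 306347841644770462864800616 < 309485009821345068724781056? YES
  n = 2022: C(2022, 10) = 307870445231474093395937796; 307870445231474093395937796 < 309485009821345068724781056? YES
  n = 2023: C(2023, 10) = 309399856285778485315440716; 309399856285778485315440716 < 309485009821345068724781056? YES
  n = 2024: C(2024, 10) = 310936101848269937576192656; 310936101848269937576192656 < 309485009821345068724781056? NO
  n = 2025: C(2025, 10) = 312479209053472269772600560; 312479209053472269772600560 < 309485009821345068724781056? NO
  n = 2026: C(2026, 10) = 314029205130126398094885285; 314029205130126398094885285 < 309485009821345068724781056? NO
The largest n with C(n, 10) < 309485009821345068724781056 is n = 2023 (where E[X] = 77349964071444621328860179/77371252455336267181195264 ≈ 0.9997). Hence R_4(10) > 2023, i.e. R_4(10) ≥ 2024.

Largest n = 2023; hence R_4(10) > 2023.


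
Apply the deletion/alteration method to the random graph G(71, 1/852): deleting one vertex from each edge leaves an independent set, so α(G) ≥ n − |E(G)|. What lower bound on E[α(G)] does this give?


E[|E(G)|] = C(71, 2)·p = 2485 · (1/852) = 35/12.
E[α(G)] ≥ n − E[|E(G)|] = 71 − 35/12 = 817/12.
Numerically: ≈ 68.083.
(This is only a lower bound; the true E[α(G)] may be larger.)

E[α(G)] ≥ 817/12 ≈ 68.083.


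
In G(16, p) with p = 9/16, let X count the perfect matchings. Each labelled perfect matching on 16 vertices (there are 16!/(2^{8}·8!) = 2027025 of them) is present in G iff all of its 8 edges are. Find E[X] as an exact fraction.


K_16 has 16!/(2^{8}·8!) = 2027025 labelled perfect matchings.
For each such perfect matching H, let X_H = 1 if all 8 edges of H are present in G. Then P[X_H = 1] = p^{8} = (9/16)^{8} = 43046721/4294967296.
Summing the indicators: E[X] = Σ_H E[X_H] = 2027025 · p^{8} = 2027025 · 43046721/4294967296 = 87256779635025/4294967296.
Numerically: E[X] ≈ 2.032e+04.

E[X] = 2027025 · (9/16)^{8} = 87256779635025/4294967296 ≈ 2.032e+04.


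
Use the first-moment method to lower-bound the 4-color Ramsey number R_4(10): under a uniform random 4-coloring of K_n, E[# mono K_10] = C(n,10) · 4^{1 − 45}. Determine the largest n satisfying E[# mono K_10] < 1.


We need C(n, 10) · 4^{1 − 45} < 1, i.e. C(n, 10) < 4^{45 − 1} = 309485009821345068724781056.
Check values of n near the boundary:
  n = 2020: C(2020, 10) = 304832018578739931133653656; 304832018578739931133653656 < 309485009821345068724781056? YES
  n = 2021: C(2021, 10) = 306347841644770462864800616; 306347841644770462864800616 < 309485009821345068724781056? YES
  n = 2022: C(2022, 10) = 307870445231474093395937796; 307870445231474093395937796 < 309485009821345068724781056? YES
  n = 2023: C(2023, 10) = 309399856285778485315440716; 309399856285778485315440716 < 309485009821345068724781056? YES
  n = 2024: C(2024, 10) = 310936101848269937576192656; 310936101848269937576192656 < 309485009821345068724781056? NO
The largest n with C(n, 10) < 309485009821345068724781056 is n = 2023 (where E[X] = 77349964071444621328860179/77371252455336267181195264 ≈ 0.999725). Hence R_4(10) > 2023, i.e. R_4(10) ≥ 2024.

Largest n = 2023; hence R_4(10) > 2023.


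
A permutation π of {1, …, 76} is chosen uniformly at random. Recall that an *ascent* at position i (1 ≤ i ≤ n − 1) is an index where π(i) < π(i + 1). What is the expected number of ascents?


Write X = Σ X_I over i = 1, …, 75, with X_I the indicator of one ascent.
There are 75 indicators.
For each fixed i, the pair (π(i), π(i+1)) is a uniformly random ordered pair of distinct values from {1, …, 76}; by symmetry P[π(i) < π(i+1)] = 1/2.
By linearity: E[X] = 75 · (1/2) = (76 − 1) · (1/2) = 75/2 ≈ 37.5000.

E[X] = 75/2 = 37.5000.


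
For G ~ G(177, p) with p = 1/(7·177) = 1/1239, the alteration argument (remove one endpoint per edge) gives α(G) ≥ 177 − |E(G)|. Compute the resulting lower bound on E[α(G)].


E[|E(G)|] = C(177, 2)·p = 15576 · (1/1239) = 88/7.
E[α(G)] ≥ n − E[|E(G)|] = 177 − 88/7 = 1151/7.
Numerically: ≈ 164.429.
(This is only a lower bound; the true E[α(G)] may be larger.)

E[α(G)] ≥ 1151/7 ≈ 164.429.


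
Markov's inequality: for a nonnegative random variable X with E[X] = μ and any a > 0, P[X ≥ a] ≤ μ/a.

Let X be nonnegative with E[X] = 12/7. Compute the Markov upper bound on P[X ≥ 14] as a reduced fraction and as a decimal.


μ = E[X] = 12/7, a = 14.
Markov: P[X ≥ 14] ≤ μ/a = (12/7)/14 = 6/49.
Numerically: ≈ 0.122449.
(Since a = 14 > μ = 1.714286, the bound 6/49 is < 1 and informative.)

P[X ≥ 14] ≤ 6/49 ≈ 0.122449.


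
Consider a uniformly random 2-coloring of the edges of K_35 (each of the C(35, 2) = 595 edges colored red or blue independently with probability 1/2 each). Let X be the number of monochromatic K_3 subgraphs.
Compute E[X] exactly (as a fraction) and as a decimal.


Let X = Σ_S X_S over the C(35, 3) = 6545 subsets S of size 3, where X_S = 1 if the K_3 on S is monochromatic.
For a fixed S, the K_3 on S has C(3, 2) = 3 edges. P[all 3 edges red] = (1/2)^3, and likewise for blue, so P[monochromatic] = 2·(1/2)^3 = 2^{1 − 3} = 1/4.
By linearity of expectation: E[X] = C(35, 3) · 2^{1 − 3} = 6545 · 1/4 = 6545/4.
Numerically: E[X] ≈ 1636.25000.

E[X] = C(35,3)·2^(1−C(3,2)) = 6545/4 ≈ 1636.25000.


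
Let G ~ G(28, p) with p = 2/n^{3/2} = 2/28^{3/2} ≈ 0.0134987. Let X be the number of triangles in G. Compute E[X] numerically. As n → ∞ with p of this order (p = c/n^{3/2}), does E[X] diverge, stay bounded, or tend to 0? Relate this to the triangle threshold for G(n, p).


Number of potential triangles: C(28, 3) = 3276.
Each occurs with probability p³ ≈ (0.0134987)³ ≈ 2.45968134e-06.
By linearity: E[X] = C(28, 3)·p³ ≈ 3276 · 2.45968134e-06 ≈ 0.008058.
Since α = 3/2 > 1, p = c/n^{3/2} = o(1/n) is below the triangle threshold p ~ 1/n. Asymptotically E[X] ~ (c³/6)·n^{3(1−α)} = (2³/6)·n^{-1.5} → 0, so by Markov's inequality G has no triangles w.h.p.

E[X] ≈ 0.008058; in regime p = Θ(1/n^{3/2}) E[X] tends to 0 (below the triangle threshold p ~ 1/n).


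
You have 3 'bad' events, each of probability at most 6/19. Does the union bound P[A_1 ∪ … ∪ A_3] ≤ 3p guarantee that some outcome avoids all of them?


Union bound: P[∪_{i=1}^{3} A_i] ≤ Σ_i P[A_i] ≤ 3·p = 3·(6/19) = 18/19.
Numerically: 18/19 ≈ 0.9474.
Is 18/19 < 1? YES.
Since P[∪ A_i] ≤ 18/19 < 1, the complement has P[∩ A_i^c] ≥ 1 − 18/19 = 1/19 > 0, so some outcome avoids every A_i.

3·p = 18/19 ≈ 0.9474; existence CERTIFIED by the union bound.


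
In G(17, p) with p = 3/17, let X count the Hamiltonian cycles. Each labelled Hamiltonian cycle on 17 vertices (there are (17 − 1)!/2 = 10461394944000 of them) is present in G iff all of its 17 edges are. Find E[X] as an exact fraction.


K_17 has (17 − 1)!/2 = 10461394944000 labelled Hamiltonian cycles.
For each such Hamiltonian cycle H, let X_H = 1 if all 17 edges of H are present in G. Then P[X_H = 1] = p^{17} = (3/17)^{17} = 129140163/827240261886336764177.
By linearity: E[X] = Σ_H E[X_H] = 10461394944000 · p^{17} = 10461394944000 · 129140163/827240261886336764177 = 1350986248275535872000/827240261886336764177.
Numerically: E[X] ≈ 1.633.

E[X] = 10461394944000 · (3/17)^{17} = 1350986248275535872000/827240261886336764177 ≈ 1.633.


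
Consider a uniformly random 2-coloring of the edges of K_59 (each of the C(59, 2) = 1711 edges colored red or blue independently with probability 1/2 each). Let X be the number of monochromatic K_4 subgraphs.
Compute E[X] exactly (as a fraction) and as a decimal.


Let X = Σ_S X_S over the C(59, 4) = 455126 subsets S of size 4, where X_S = 1 if the K_4 on S is monochromatic.
For a fixed S, the K_4 on S has C(4, 2) = 6 edges. P[all 6 edges red] = (1/2)^6, and likewise for blue, so P[monochromatic] = 2·(1/2)^6 = 2^{1 − 6} = 1/32.
By linearity of expectation: E[X] = C(59, 4) · 2^{1 − 6} = 455126 · 1/32 = 227563/16.
Numerically: E[X] ≈ 14222.6875.

E[X] = C(59,4)·2^(1−C(4,2)) = 227563/16 ≈ 14222.6875.


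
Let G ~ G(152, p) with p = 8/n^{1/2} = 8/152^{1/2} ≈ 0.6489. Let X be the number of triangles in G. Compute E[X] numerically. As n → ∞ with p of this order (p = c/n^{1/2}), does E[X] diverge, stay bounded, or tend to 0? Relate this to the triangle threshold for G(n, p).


Number of potential triangles: C(152, 3) = 573800.
Each occurs with probability p³ ≈ (0.6489)³ ≈ 2.732150e-01.
By linearity: E[X] = C(152, 3)·p³ ≈ 573800 · 2.732150e-01 ≈ 156770.7814.
Since α = 1/2 < 1, p = c/n^{1/2} ≫ 1/n is above the triangle threshold p ~ 1/n. Asymptotically E[X] ~ (c³/6)·n^{3(1−α)} = (8³/6)·n^{1.5} → ∞; triangles are abundant w.h.p.

E[X] ≈ 156770.7814; in regime p = Θ(1/n^{1/2}) E[X] diverges (above the triangle threshold p ~ 1/n).
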